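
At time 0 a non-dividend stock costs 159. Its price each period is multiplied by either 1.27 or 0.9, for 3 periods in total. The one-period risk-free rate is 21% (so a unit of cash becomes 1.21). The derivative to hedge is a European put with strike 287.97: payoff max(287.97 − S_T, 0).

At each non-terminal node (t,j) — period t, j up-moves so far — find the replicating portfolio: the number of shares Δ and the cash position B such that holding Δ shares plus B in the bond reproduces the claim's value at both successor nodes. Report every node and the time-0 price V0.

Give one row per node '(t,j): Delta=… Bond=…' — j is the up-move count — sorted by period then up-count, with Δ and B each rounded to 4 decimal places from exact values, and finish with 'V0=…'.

(0,0): Delta=-0.6926 Bond=126.1927
(1,0): Delta=-1.0000 Bond=196.6874
(1,1): Delta=-0.6504 Bond=144.1782
(2,0): Delta=-1.0000 Bond=237.9917
(2,1): Delta=-1.0000 Bond=237.9917
(2,2): Delta=-0.6024 Bond=162.1583
V0=16.0751

Under the risk-neutral measure, an up-move has probability p* = (R−d)/(u−d) = 0.8378 and values discount at R = 1.21.
At expiry t=3: V(3,0)=172.0590, V(3,1)=124.4067, V(3,2)=57.1640, V(3,3)=0.0000
(2,0): S=128.7900. Δ = (V_up−V_dn)/(S_up−S_dn) = (124.4067−172.0590)/(163.5633−115.9110) = -1.0000. V = [p*·124.4067 + (1−p*)·172.0590]/1.21 = 109.2017. B = V − Δ·S = 237.9917.
(2,1): S=181.7370. Δ = (V_up−V_dn)/(S_up−S_dn) = (57.1640−124.4067)/(230.8060−163.5633) = -1.0000. V = [p*·57.1640 + (1−p*)·124.4067]/1.21 = 56.2547. B = V − Δ·S = 237.9917.
(2,2): S=256.4511. Δ = (V_up−V_dn)/(S_up−S_dn) = (0.0000−57.1640)/(325.6929−230.8060) = -0.6024. V = [p*·0.0000 + (1−p*)·57.1640]/1.21 = 7.6610. B = V − Δ·S = 162.1583.
(1,0): S=143.1000. Δ = (V_up−V_dn)/(S_up−S_dn) = (56.2547−109.2017)/(181.7370−128.7900) = -1.0000. V = [p*·56.2547 + (1−p*)·109.2017]/1.21 = 53.5874. B = V − Δ·S = 196.6874.
(1,1): S=201.9300. Δ = (V_up−V_dn)/(S_up−S_dn) = (7.6610−56.2547)/(256.4511−181.7370) = -0.6504. V = [p*·7.6610 + (1−p*)·56.2547]/1.21 = 12.8439. B = V − Δ·S = 144.1782.
(0,0): S=159.0000. Δ = (V_up−V_dn)/(S_up−S_dn) = (12.8439−53.5874)/(201.9300−143.1000) = -0.6926. V = [p*·12.8439 + (1−p*)·53.5874]/1.21 = 16.0751. B = V − Δ·S = 126.1927.
Each (Δ,B) replicates both successor values, so the strategy is self-financing and V0 is arbitrage-free.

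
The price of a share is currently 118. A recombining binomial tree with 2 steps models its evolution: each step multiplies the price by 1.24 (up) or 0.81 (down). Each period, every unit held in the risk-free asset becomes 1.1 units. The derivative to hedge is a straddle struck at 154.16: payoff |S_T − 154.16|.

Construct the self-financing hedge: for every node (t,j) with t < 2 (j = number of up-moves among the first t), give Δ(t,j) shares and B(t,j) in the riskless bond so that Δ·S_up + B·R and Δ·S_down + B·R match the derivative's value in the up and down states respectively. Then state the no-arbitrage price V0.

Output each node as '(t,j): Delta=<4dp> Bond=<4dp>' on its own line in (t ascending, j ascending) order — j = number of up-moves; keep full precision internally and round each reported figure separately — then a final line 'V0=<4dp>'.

Since d<R<u, set p* = (R−d)/(u−d) = 0.6744; price each node as the discounted p*-expectation of its children.
Terminal payoffs: V(2,0)=76.7402, V(2,1)=35.6408, V(2,2)=27.2768
(1,0): S=95.5800. Δ = (V_up−V_dn)/(S_up−S_dn) = (35.6408−76.7402)/(118.5192−77.4198) = -1.0000. V = [p*·35.6408 + (1−p*)·76.7402]/1.1 = 44.5655. B = V − Δ·S = 140.1455.
(1,1): S=146.3200. Δ = (V_up−V_dn)/(S_up−S_dn) = (27.2768−35.6408)/(181.4368−118.5192) = -0.1329. V = [p*·27.2768 + (1−p*)·35.6408]/1.1 = 27.2727. B = V − Δ·S = 46.7239.
(0,0): S=118.0000. Δ = (V_up−V_dn)/(S_up−S_dn) = (27.2727−44.5655)/(146.3200−95.5800) = -0.3408. V = [p*·27.2727 + (1−p*)·44.5655]/1.1 = 29.9117. B = V − Δ·S = 70.1274.
Each (Δ,B) replicates both successor values, so the strategy is self-financing and V0 is arbitrage-free.

(0,0): Delta=-0.3408 Bond=70.1274
(1,0): Delta=-1.0000 Bond=140.1455
(1,1): Delta=-0.1329 Bond=46.7239
V0=29.9117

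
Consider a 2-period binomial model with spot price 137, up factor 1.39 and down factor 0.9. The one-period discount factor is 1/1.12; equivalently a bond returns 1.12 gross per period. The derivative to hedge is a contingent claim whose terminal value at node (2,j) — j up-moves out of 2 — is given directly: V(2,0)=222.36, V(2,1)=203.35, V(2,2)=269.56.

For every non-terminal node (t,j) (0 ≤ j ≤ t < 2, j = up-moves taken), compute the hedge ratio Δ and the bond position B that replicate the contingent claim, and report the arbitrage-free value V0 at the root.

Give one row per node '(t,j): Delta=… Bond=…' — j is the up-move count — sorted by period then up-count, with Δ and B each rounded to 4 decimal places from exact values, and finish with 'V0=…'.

The replicating-portfolio and risk-neutral prices coincide; use p* = (1.12−0.9)/(1.39−0.9) = 0.4490 for the latter.
Terminal payoffs: V(2,0)=222.3600, V(2,1)=203.3500, V(2,2)=269.5600
  t=1,j=0: stock 123.3000 → up 171.3870 (V=203.3500), down 110.9700 (V=222.3600). Price 190.9151; hedge Δ=-0.3146, bond B=229.7110.
  t=1,j=1: stock 190.4300 → up 264.6977 (V=269.5600), down 171.3870 (V=203.3500). Price 208.1044; hedge Δ=0.7096, bond B=72.9820.
  t=0,j=0: stock 137.0000 → up 190.4300 (V=208.1044), down 123.3000 (V=190.9151). Price 177.3507; hedge Δ=0.2561, bond B=142.2704.
The time-0 hedge costs 177.3507, which is the no-arbitrage price.

(0,0): Delta=0.2561 Bond=142.2704
(1,0): Delta=-0.3146 Bond=229.7110
(1,1): Delta=0.7096 Bond=72.9820
V0=177.3507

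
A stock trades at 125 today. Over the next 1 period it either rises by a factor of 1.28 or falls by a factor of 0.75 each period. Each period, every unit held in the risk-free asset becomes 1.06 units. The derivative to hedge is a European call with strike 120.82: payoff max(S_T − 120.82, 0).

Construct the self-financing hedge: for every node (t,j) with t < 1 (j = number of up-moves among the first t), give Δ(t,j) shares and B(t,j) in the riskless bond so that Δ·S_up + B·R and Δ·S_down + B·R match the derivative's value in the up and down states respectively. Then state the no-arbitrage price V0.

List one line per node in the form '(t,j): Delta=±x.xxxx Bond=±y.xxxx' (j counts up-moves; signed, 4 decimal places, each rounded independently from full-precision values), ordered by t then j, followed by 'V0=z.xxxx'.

Risk-neutral probability p* = (R−d)/(u−d) = (1.06−0.75)/(1.28−0.75) = 0.5849.
Terminal payoffs: V(1,0)=0.0000, V(1,1)=39.1800
  t=0,j=0: stock 125.0000 → up 160.0000 (V=39.1800), down 93.7500 (V=0.0000). Price 21.6194; hedge Δ=0.5914, bond B=-52.3051.
Each (Δ,B) replicates both successor values, so the strategy is self-financing and V0 is arbitrage-free.

(0,0): Delta=0.5914 Bond=-52.3051
V0=21.6194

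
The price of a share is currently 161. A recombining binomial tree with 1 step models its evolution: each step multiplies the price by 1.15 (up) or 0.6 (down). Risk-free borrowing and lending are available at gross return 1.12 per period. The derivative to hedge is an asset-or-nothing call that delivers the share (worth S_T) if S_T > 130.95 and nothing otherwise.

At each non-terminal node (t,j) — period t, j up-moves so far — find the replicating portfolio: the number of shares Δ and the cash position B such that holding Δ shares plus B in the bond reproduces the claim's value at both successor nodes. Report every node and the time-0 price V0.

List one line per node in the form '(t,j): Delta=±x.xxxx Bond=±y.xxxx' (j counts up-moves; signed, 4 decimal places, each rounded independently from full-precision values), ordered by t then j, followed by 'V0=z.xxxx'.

(0,0): Delta=2.0909 Bond=-180.3409
V0=156.2955

No-arbitrage ⇒ martingale measure with p* = (R−d)/(u−d) = 0.9455.
At expiry t=1: V(1,0)=0.0000, V(1,1)=185.1500
(0,0): S=161.0000. Δ = (V_up−V_dn)/(S_up−S_dn) = (185.1500−0.0000)/(185.1500−96.6000) = 2.0909. V = [p*·185.1500 + (1−p*)·0.0000]/1.12 = 156.2955. B = V − Δ·S = -180.3409.
Root portfolio cost Δ·161+B reproduces V0=156.2955.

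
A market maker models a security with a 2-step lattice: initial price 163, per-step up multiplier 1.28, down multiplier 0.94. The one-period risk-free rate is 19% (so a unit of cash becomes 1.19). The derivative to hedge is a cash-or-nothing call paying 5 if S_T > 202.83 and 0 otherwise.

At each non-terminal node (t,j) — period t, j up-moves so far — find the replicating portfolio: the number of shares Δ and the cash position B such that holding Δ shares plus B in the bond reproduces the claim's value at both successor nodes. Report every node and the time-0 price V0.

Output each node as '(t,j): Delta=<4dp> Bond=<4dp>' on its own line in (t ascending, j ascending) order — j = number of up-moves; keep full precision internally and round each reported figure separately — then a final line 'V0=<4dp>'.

The replicating-portfolio and risk-neutral prices coincide; use p* = (1.19−0.94)/(1.28−0.94) = 0.7353 for the latter.
Terminal payoffs: V(2,0)=0.0000, V(2,1)=0.0000, V(2,2)=5.0000
(1,0): S=153.2200. Δ = (V_up−V_dn)/(S_up−S_dn) = (0.0000−0.0000)/(196.1216−144.0268) = 0.0000. V = [p*·0.0000 + (1−p*)·0.0000]/1.19 = 0.0000. B = V − Δ·S = 0.0000.
(1,1): S=208.6400. Δ = (V_up−V_dn)/(S_up−S_dn) = (5.0000−0.0000)/(267.0592−196.1216) = 0.0705. V = [p*·5.0000 + (1−p*)·0.0000]/1.19 = 3.0895. B = V − Δ·S = -11.6164.
(0,0): S=163.0000. Δ = (V_up−V_dn)/(S_up−S_dn) = (3.0895−0.0000)/(208.6400−153.2200) = 0.0557. V = [p*·3.0895 + (1−p*)·0.0000]/1.19 = 1.9090. B = V − Δ·S = -7.1777.
Each (Δ,B) replicates both successor values, so the strategy is self-financing and V0 is arbitrage-free.

(0,0): Delta=0.0557 Bond=-7.1777
(1,0): Delta=0.0000 Bond=0.0000
(1,1): Delta=0.0705 Bond=-11.6164
V0=1.9090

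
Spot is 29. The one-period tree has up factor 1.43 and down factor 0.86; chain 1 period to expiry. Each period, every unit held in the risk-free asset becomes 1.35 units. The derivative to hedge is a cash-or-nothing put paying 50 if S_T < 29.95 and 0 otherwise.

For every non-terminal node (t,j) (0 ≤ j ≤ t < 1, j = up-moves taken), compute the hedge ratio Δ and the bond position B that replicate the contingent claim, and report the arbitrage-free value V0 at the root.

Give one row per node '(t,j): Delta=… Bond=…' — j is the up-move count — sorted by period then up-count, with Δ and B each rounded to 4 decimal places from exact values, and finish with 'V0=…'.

Since d<R<u, set p* = (R−d)/(u−d) = 0.8596; price each node as the discounted p*-expectation of its children.
Terminal payoffs: V(1,0)=50.0000, V(1,1)=0.0000
(0,0): S=29.0000. Δ = (V_up−V_dn)/(S_up−S_dn) = (0.0000−50.0000)/(41.4700−24.9400) = -3.0248. V = [p*·0.0000 + (1−p*)·50.0000]/1.35 = 5.1982. B = V − Δ·S = 92.9175.
Check: Δ(0,0)·S0 + B(0,0) = 5.1982 = V0.

(0,0): Delta=-3.0248 Bond=92.9175
V0=5.1982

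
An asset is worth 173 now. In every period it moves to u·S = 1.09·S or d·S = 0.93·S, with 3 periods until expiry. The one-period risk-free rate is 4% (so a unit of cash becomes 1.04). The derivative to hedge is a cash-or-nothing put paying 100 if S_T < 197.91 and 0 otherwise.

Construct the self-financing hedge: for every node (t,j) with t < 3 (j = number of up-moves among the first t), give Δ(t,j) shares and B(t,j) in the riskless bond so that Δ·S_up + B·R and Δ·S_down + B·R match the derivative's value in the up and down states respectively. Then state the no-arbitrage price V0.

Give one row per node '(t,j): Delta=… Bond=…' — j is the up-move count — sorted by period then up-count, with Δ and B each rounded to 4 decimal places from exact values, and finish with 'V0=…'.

(0,0): Delta=-1.5787 Bond=333.1349
(1,0): Delta=0.0000 Bond=92.4556
(1,1): Delta=-2.1910 Bond=461.9170
(2,0): Delta=0.0000 Bond=96.1538
(2,1): Delta=0.0000 Bond=96.1538
(2,2): Delta=-3.0408 Bond=655.0481
V0=60.0116

No-arbitrage ⇒ martingale measure with p* = (R−d)/(u−d) = 0.6875.
At expiry t=3: V(3,0)=100.0000, V(3,1)=100.0000, V(3,2)=100.0000, V(3,3)=0.0000
(2,0): S=149.6277. Δ = (V_up−V_dn)/(S_up−S_dn) = (100.0000−100.0000)/(163.0942−139.1538) = 0.0000. V = [p*·100.0000 + (1−p*)·100.0000]/1.04 = 96.1538. B = V − Δ·S = 96.1538.
(2,1): S=175.3701. Δ = (V_up−V_dn)/(S_up−S_dn) = (100.0000−100.0000)/(191.1534−163.0942) = 0.0000. V = [p*·100.0000 + (1−p*)·100.0000]/1.04 = 96.1538. B = V − Δ·S = 96.1538.
(2,2): S=205.5413. Δ = (V_up−V_dn)/(S_up−S_dn) = (0.0000−100.0000)/(224.0400−191.1534) = -3.0408. V = [p*·0.0000 + (1−p*)·100.0000]/1.04 = 30.0481. B = V − Δ·S = 655.0481.
(1,0): S=160.8900. Δ = (V_up−V_dn)/(S_up−S_dn) = (96.1538−96.1538)/(175.3701−149.6277) = 0.0000. V = [p*·96.1538 + (1−p*)·96.1538]/1.04 = 92.4556. B = V − Δ·S = 92.4556.
(1,1): S=188.5700. Δ = (V_up−V_dn)/(S_up−S_dn) = (30.0481−96.1538)/(205.5413−175.3701) = -2.1910. V = [p*·30.0481 + (1−p*)·96.1538]/1.04 = 48.7559. B = V − Δ·S = 461.9170.
(0,0): S=173.0000. Δ = (V_up−V_dn)/(S_up−S_dn) = (48.7559−92.4556)/(188.5700−160.8900) = -1.5787. V = [p*·48.7559 + (1−p*)·92.4556]/1.04 = 60.0116. B = V − Δ·S = 333.1349.
Check: Δ(0,0)·S0 + B(0,0) = 60.0116 = V0.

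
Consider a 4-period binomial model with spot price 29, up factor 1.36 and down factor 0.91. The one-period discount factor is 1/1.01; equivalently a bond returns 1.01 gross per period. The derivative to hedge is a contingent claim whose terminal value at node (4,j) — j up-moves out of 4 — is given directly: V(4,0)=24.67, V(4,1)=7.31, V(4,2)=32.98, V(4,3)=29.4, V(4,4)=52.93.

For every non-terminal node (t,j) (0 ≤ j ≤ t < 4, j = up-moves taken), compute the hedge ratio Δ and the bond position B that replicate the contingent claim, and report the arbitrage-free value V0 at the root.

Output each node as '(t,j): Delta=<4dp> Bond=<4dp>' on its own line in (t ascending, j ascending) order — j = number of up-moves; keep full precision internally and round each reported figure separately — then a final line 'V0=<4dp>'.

Under the risk-neutral measure, an up-move has probability p* = (R−d)/(u−d) = 0.2222 and values discount at R = 1.01.
Payoff layer (t=4): V(4,0)=24.6700, V(4,1)=7.3100, V(4,2)=32.9800, V(4,3)=29.4000, V(4,4)=52.9300
Node (3,0) S=21.8536: V=(p*·7.3100+(1−p*)·24.6700)/1.01=20.6062; Δ=(7.3100−24.6700)/(29.7208−19.8867)=-1.7653; B=V−Δ·S=59.1839
Node (3,1) S=32.6603: V=(p*·32.9800+(1−p*)·7.3100)/1.01=12.8856; Δ=(32.9800−7.3100)/(44.4180−29.7208)=1.7466; B=V−Δ·S=-44.1589
Node (3,2) S=48.8109: V=(p*·29.4000+(1−p*)·32.9800)/1.01=31.8658; Δ=(29.4000−32.9800)/(66.3829−44.4180)=-0.1630; B=V−Δ·S=39.8213
Node (3,3) S=72.9482: V=(p*·52.9300+(1−p*)·29.4000)/1.01=34.2860; Δ=(52.9300−29.4000)/(99.2096−66.3829)=0.7168; B=V−Δ·S=-18.0029
Node (2,0) S=24.0149: V=(p*·12.8856+(1−p*)·20.6062)/1.01=18.7034; Δ=(12.8856−20.6062)/(32.6603−21.8536)=-0.7144; B=V−Δ·S=35.8603
Node (2,1) S=35.8904: V=(p*·31.8658+(1−p*)·12.8856)/1.01=16.9341; Δ=(31.8658−12.8856)/(48.8109−32.6603)=1.1752; B=V−Δ·S=-25.2441
Node (2,2) S=53.6384: V=(p*·34.2860+(1−p*)·31.8658)/1.01=32.0828; Δ=(34.2860−31.8658)/(72.9482−48.8109)=0.1003; B=V−Δ·S=26.7045
Node (1,0) S=26.3900: V=(p*·16.9341+(1−p*)·18.7034)/1.01=18.1290; Δ=(16.9341−18.7034)/(35.8904−24.0149)=-0.1490; B=V−Δ·S=22.0609
Node (1,1) S=39.4400: V=(p*·32.0828+(1−p*)·16.9341)/1.01=20.0995; Δ=(32.0828−16.9341)/(53.6384−35.8904)=0.8535; B=V−Δ·S=-13.5644
Node (0,0) S=29.0000: V=(p*·20.0995+(1−p*)·18.1290)/1.01=18.3830; Δ=(20.0995−18.1290)/(39.4400−26.3900)=0.1510; B=V−Δ·S=14.0041
The time-0 hedge costs 18.3830, which is the no-arbitrage price.

(0,0): Delta=0.1510 Bond=14.0041
(1,0): Delta=-0.1490 Bond=22.0609
(1,1): Delta=0.8535 Bond=-13.5644
(2,0): Delta=-0.7144 Bond=35.8603
(2,1): Delta=1.1752 Bond=-25.2441
(2,2): Delta=0.1003 Bond=26.7045
(3,0): Delta=-1.7653 Bond=59.1839
(3,1): Delta=1.7466 Bond=-44.1589
(3,2): Delta=-0.1630 Bond=39.8213
(3,3): Delta=0.7168 Bond=-18.0029
V0=18.3830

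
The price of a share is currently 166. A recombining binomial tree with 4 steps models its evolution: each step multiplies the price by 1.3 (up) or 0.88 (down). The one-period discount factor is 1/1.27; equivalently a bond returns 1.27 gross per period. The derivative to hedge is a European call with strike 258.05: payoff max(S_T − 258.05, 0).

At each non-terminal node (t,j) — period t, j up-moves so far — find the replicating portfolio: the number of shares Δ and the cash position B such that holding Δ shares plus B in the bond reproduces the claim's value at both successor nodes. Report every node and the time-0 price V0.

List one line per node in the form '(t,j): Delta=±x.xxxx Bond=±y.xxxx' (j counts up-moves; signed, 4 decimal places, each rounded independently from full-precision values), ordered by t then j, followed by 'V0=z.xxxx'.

No-arbitrage ⇒ martingale measure with p* = (R−d)/(u−d) = 0.9286.
At expiry t=4: V(4,0)=0.0000, V(4,1)=0.0000, V(4,2)=0.0000, V(4,3)=62.8878, V(4,4)=216.0626
(3,0): S=113.1244. Δ = (V_up−V_dn)/(S_up−S_dn) = (0.0000−0.0000)/(147.0617−99.5494) = 0.0000. V = [p*·0.0000 + (1−p*)·0.0000]/1.27 = 0.0000. B = V − Δ·S = 0.0000.
(3,1): S=167.1155. Δ = (V_up−V_dn)/(S_up−S_dn) = (0.0000−0.0000)/(217.2502−147.0617) = 0.0000. V = [p*·0.0000 + (1−p*)·0.0000]/1.27 = 0.0000. B = V − Δ·S = 0.0000.
(3,2): S=246.8752. Δ = (V_up−V_dn)/(S_up−S_dn) = (62.8878−0.0000)/(320.9378−217.2502) = 0.6065. V = [p*·62.8878 + (1−p*)·0.0000]/1.27 = 45.9809. B = V − Δ·S = -103.7518.
(3,3): S=364.7020. Δ = (V_up−V_dn)/(S_up−S_dn) = (216.0626−62.8878)/(474.1126−320.9378) = 1.0000. V = [p*·216.0626 + (1−p*)·62.8878]/1.27 = 161.5130. B = V − Δ·S = -203.1890.
(2,0): S=128.5504. Δ = (V_up−V_dn)/(S_up−S_dn) = (0.0000−0.0000)/(167.1155−113.1244) = 0.0000. V = [p*·0.0000 + (1−p*)·0.0000]/1.27 = 0.0000. B = V − Δ·S = 0.0000.
(2,1): S=189.9040. Δ = (V_up−V_dn)/(S_up−S_dn) = (45.9809−0.0000)/(246.8752−167.1155) = 0.5765. V = [p*·45.9809 + (1−p*)·0.0000]/1.27 = 33.6194. B = V − Δ·S = -75.8590.
(2,2): S=280.5400. Δ = (V_up−V_dn)/(S_up−S_dn) = (161.5130−45.9809)/(364.7020−246.8752) = 0.9805. V = [p*·161.5130 + (1−p*)·45.9809]/1.27 = 120.6777. B = V − Δ·S = -154.3987.
(1,0): S=146.0800. Δ = (V_up−V_dn)/(S_up−S_dn) = (33.6194−0.0000)/(189.9040−128.5504) = 0.5480. V = [p*·33.6194 + (1−p*)·0.0000]/1.27 = 24.5811. B = V − Δ·S = -55.4650.
(1,1): S=215.8000. Δ = (V_up−V_dn)/(S_up−S_dn) = (120.6777−33.6194)/(280.5400−189.9040) = 0.9605. V = [p*·120.6777 + (1−p*)·33.6194]/1.27 = 90.1254. B = V − Δ·S = -117.1565.
(0,0): S=166.0000. Δ = (V_up−V_dn)/(S_up−S_dn) = (90.1254−24.5811)/(215.8000−146.0800) = 0.9401. V = [p*·90.1254 + (1−p*)·24.5811]/1.27 = 67.2785. B = V − Δ·S = -88.7795.
Self-financing check: at every node Δ·S+B equals the discounted successor values.

(0,0): Delta=0.9401 Bond=-88.7795
(1,0): Delta=0.5480 Bond=-55.4650
(1,1): Delta=0.9605 Bond=-117.1565
(2,0): Delta=0.0000 Bond=0.0000
(2,1): Delta=0.5765 Bond=-75.8590
(2,2): Delta=0.9805 Bond=-154.3987
(3,0): Delta=0.0000 Bond=0.0000
(3,1): Delta=0.0000 Bond=0.0000
(3,2): Delta=0.6065 Bond=-103.7518
(3,3): Delta=1.0000 Bond=-203.1890
V0=67.2785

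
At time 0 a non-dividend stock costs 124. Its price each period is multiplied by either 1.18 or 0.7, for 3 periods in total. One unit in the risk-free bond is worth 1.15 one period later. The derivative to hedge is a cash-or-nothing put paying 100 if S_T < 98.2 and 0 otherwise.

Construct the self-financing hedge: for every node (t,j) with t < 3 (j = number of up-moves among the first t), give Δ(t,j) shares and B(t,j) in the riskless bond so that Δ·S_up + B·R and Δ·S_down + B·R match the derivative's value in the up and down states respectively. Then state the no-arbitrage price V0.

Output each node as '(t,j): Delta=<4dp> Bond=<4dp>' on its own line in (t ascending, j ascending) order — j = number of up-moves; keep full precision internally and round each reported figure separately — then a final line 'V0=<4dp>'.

(0,0): Delta=-0.1489 Bond=19.1990
(1,0): Delta=-1.9566 Bond=178.9934
(1,1): Delta=-0.0774 Bond=11.6178
(2,0): Delta=0.0000 Bond=86.9565
(2,1): Delta=-2.0340 Bond=213.7681
(2,2): Delta=0.0000 Bond=0.0000
V0=0.7384

Since d<R<u, set p* = (R−d)/(u−d) = 0.9375; price each node as the discounted p*-expectation of its children.
At expiry t=3: V(3,0)=100.0000, V(3,1)=100.0000, V(3,2)=0.0000, V(3,3)=0.0000
  t=2,j=0: stock 60.7600 → up 71.6968 (V=100.0000), down 42.5320 (V=100.0000). Price 86.9565; hedge Δ=0.0000, bond B=86.9565.
  t=2,j=1: stock 102.4240 → up 120.8603 (V=0.0000), down 71.6968 (V=100.0000). Price 5.4348; hedge Δ=-2.0340, bond B=213.7681.
  t=2,j=2: stock 172.6576 → up 203.7360 (V=0.0000), down 120.8603 (V=0.0000). Price 0.0000; hedge Δ=0.0000, bond B=0.0000.
  t=1,j=0: stock 86.8000 → up 102.4240 (V=5.4348), down 60.7600 (V=86.9565). Price 9.1564; hedge Δ=-1.9566, bond B=178.9934.
  t=1,j=1: stock 146.3200 → up 172.6576 (V=0.0000), down 102.4240 (V=5.4348). Price 0.2954; hedge Δ=-0.0774, bond B=11.6178.
  t=0,j=0: stock 124.0000 → up 146.3200 (V=0.2954), down 86.8000 (V=9.1564). Price 0.7384; hedge Δ=-0.1489, bond B=19.1990.
Check: Δ(0,0)·S0 + B(0,0) = 0.7384 = V0.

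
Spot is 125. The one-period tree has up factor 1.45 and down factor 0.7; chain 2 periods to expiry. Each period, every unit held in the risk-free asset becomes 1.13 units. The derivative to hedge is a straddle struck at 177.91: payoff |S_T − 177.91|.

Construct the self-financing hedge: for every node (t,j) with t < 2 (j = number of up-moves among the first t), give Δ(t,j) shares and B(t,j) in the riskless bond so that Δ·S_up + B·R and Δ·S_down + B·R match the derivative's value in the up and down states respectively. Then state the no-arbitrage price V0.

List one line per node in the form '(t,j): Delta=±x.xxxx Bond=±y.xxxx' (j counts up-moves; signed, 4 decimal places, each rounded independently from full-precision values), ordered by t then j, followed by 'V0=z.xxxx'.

(0,0): Delta=-0.0810 Bond=68.1694
(1,0): Delta=-1.0000 Bond=157.4425
(1,1): Delta=0.2491 Bond=17.1906
V0=58.0424

No-arbitrage ⇒ martingale measure with p* = (R−d)/(u−d) = 0.5733.
At expiry t=2: V(2,0)=116.6600, V(2,1)=51.0350, V(2,2)=84.9025
  t=1,j=0: stock 87.5000 → up 126.8750 (V=51.0350), down 61.2500 (V=116.6600). Price 69.9425; hedge Δ=-1.0000, bond B=157.4425.
  t=1,j=1: stock 181.2500 → up 262.8125 (V=84.9025), down 126.8750 (V=51.0350). Price 62.3472; hedge Δ=0.2491, bond B=17.1906.
  t=0,j=0: stock 125.0000 → up 181.2500 (V=62.3472), down 87.5000 (V=69.9425). Price 58.0424; hedge Δ=-0.0810, bond B=68.1694.
Self-financing check: at every node Δ·S+B equals the discounted successor values.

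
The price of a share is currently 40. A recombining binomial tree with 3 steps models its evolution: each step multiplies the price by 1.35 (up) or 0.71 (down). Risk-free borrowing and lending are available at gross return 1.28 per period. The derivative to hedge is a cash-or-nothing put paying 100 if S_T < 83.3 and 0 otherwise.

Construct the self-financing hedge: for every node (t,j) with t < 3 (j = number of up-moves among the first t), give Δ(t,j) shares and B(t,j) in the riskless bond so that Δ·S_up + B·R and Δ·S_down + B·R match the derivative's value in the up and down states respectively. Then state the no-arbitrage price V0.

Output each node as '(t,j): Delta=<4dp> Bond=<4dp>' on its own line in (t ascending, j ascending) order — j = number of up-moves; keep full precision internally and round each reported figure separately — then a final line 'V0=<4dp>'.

(0,0): Delta=-1.8912 Bond=89.6440
(1,0): Delta=0.0000 Bond=61.0352
(1,1): Delta=-2.0133 Bond=121.3402
(2,0): Delta=0.0000 Bond=78.1250
(2,1): Delta=0.0000 Bond=78.1250
(2,2): Delta=-2.1433 Bond=164.7949
V0=13.9973

Since d<R<u, set p* = (R−d)/(u−d) = 0.8906; price each node as the discounted p*-expectation of its children.
Payoff layer (t=3): V(3,0)=100.0000, V(3,1)=100.0000, V(3,2)=100.0000, V(3,3)=0.0000
Node (2,0) S=20.1640: V=(p*·100.0000+(1−p*)·100.0000)/1.28=78.1250; Δ=(100.0000−100.0000)/(27.2214−14.3164)=0.0000; B=V−Δ·S=78.1250
Node (2,1) S=38.3400: V=(p*·100.0000+(1−p*)·100.0000)/1.28=78.1250; Δ=(100.0000−100.0000)/(51.7590−27.2214)=0.0000; B=V−Δ·S=78.1250
Node (2,2) S=72.9000: V=(p*·0.0000+(1−p*)·100.0000)/1.28=8.5449; Δ=(0.0000−100.0000)/(98.4150−51.7590)=-2.1433; B=V−Δ·S=164.7949
Node (1,0) S=28.4000: V=(p*·78.1250+(1−p*)·78.1250)/1.28=61.0352; Δ=(78.1250−78.1250)/(38.3400−20.1640)=0.0000; B=V−Δ·S=61.0352
Node (1,1) S=54.0000: V=(p*·8.5449+(1−p*)·78.1250)/1.28=12.6213; Δ=(8.5449−78.1250)/(72.9000−38.3400)=-2.0133; B=V−Δ·S=121.3402
Node (0,0) S=40.0000: V=(p*·12.6213+(1−p*)·61.0352)/1.28=13.9973; Δ=(12.6213−61.0352)/(54.0000−28.4000)=-1.8912; B=V−Δ·S=89.6440
Root portfolio cost Δ·40+B reproduces V0=13.9973.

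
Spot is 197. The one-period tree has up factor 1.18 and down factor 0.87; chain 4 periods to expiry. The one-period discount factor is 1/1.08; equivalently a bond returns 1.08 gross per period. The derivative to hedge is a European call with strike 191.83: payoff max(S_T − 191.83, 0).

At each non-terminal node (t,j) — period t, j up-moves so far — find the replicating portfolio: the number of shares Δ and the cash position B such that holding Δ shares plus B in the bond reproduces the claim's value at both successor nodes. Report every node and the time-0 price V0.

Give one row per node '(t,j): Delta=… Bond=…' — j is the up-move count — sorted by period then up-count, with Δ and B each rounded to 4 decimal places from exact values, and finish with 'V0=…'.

(0,0): Delta=0.8759 Bond=-113.3379
(1,0): Delta=0.6592 Bond=-85.2553
(1,1): Delta=0.9520 Bond=-140.0952
(2,0): Delta=0.2143 Bond=-25.7362
(2,1): Delta=0.8154 Bond=-123.6659
(2,2): Delta=1.0000 Bond=-164.4633
(3,0): Delta=0.0000 Bond=0.0000
(3,1): Delta=0.2895 Bond=-41.0308
(3,2): Delta=1.0000 Bond=-177.6204
(3,3): Delta=1.0000 Bond=-177.6204
V0=59.2187

Risk-neutral probability p* = (R−d)/(u−d) = (1.08−0.87)/(1.18−0.87) = 0.6774.
Terminal values V(4,·): V(4,0)=0.0000, V(4,1)=0.0000, V(4,2)=15.7898, V(4,3)=89.7693, V(4,4)=190.1092
(3,0): S=129.7251. Δ = (V_up−V_dn)/(S_up−S_dn) = (0.0000−0.0000)/(153.0756−112.8608) = 0.0000. V = [p*·0.0000 + (1−p*)·0.0000]/1.08 = 0.0000. B = V − Δ·S = 0.0000.
(3,1): S=175.9490. Δ = (V_up−V_dn)/(S_up−S_dn) = (15.7898−0.0000)/(207.6198−153.0756) = 0.2895. V = [p*·15.7898 + (1−p*)·0.0000]/1.08 = 9.9040. B = V − Δ·S = -41.0308.
(3,2): S=238.6434. Δ = (V_up−V_dn)/(S_up−S_dn) = (89.7693−15.7898)/(281.5993−207.6198) = 1.0000. V = [p*·89.7693 + (1−p*)·15.7898]/1.08 = 61.0231. B = V − Δ·S = -177.6204.
(3,3): S=323.6773. Δ = (V_up−V_dn)/(S_up−S_dn) = (190.1092−89.7693)/(381.9392−281.5993) = 1.0000. V = [p*·190.1092 + (1−p*)·89.7693]/1.08 = 146.0569. B = V − Δ·S = -177.6204.
(2,0): S=149.1093. Δ = (V_up−V_dn)/(S_up−S_dn) = (9.9040−0.0000)/(175.9490−129.7251) = 0.2143. V = [p*·9.9040 + (1−p*)·0.0000]/1.08 = 6.2122. B = V − Δ·S = -25.7362.
(2,1): S=202.2402. Δ = (V_up−V_dn)/(S_up−S_dn) = (61.0231−9.9040)/(238.6434−175.9490) = 0.8154. V = [p*·61.0231 + (1−p*)·9.9040]/1.08 = 41.2343. B = V − Δ·S = -123.6659.
(2,2): S=274.3028. Δ = (V_up−V_dn)/(S_up−S_dn) = (146.0569−61.0231)/(323.6773−238.6434) = 1.0000. V = [p*·146.0569 + (1−p*)·61.0231]/1.08 = 109.8395. B = V − Δ·S = -164.4633.
(1,0): S=171.3900. Δ = (V_up−V_dn)/(S_up−S_dn) = (41.2343−6.2122)/(202.2402−149.1093) = 0.6592. V = [p*·41.2343 + (1−p*)·6.2122]/1.08 = 27.7193. B = V − Δ·S = -85.2553.
(1,1): S=232.4600. Δ = (V_up−V_dn)/(S_up−S_dn) = (109.8395−41.2343)/(274.3028−202.2402) = 0.9520. V = [p*·109.8395 + (1−p*)·41.2343]/1.08 = 81.2118. B = V − Δ·S = -140.0952.
(0,0): S=197.0000. Δ = (V_up−V_dn)/(S_up−S_dn) = (81.2118−27.7193)/(232.4600−171.3900) = 0.8759. V = [p*·81.2118 + (1−p*)·27.7193]/1.08 = 59.2187. B = V − Δ·S = -113.3379.
The time-0 hedge costs 59.2187, which is the no-arbitrage price.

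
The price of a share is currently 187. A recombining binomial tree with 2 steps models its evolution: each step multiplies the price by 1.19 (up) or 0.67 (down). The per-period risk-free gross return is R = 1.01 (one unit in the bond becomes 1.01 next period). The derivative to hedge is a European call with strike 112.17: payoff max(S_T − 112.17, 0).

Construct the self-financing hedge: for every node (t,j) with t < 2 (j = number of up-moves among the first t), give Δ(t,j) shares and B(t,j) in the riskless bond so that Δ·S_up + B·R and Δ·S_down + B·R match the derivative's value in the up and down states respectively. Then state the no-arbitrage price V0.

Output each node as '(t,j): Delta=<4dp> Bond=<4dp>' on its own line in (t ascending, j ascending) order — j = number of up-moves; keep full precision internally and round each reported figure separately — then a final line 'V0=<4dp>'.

Since d<R<u, set p* = (R−d)/(u−d) = 0.6538; price each node as the discounted p*-expectation of its children.
Payoff layer (t=2): V(2,0)=0.0000, V(2,1)=36.9251, V(2,2)=152.6407
(1,0): S=125.2900. Δ = (V_up−V_dn)/(S_up−S_dn) = (36.9251−0.0000)/(149.0951−83.9443) = 0.5668. V = [p*·36.9251 + (1−p*)·0.0000]/1.01 = 23.9043. B = V − Δ·S = -47.1055.
(1,1): S=222.5300. Δ = (V_up−V_dn)/(S_up−S_dn) = (152.6407−36.9251)/(264.8107−149.0951) = 1.0000. V = [p*·152.6407 + (1−p*)·36.9251]/1.01 = 111.4706. B = V − Δ·S = -111.0594.
(0,0): S=187.0000. Δ = (V_up−V_dn)/(S_up−S_dn) = (111.4706−23.9043)/(222.5300−125.2900) = 0.9005. V = [p*·111.4706 + (1−p*)·23.9043]/1.01 = 80.3556. B = V − Δ·S = -88.0411.
Self-financing check: at every node Δ·S+B equals the discounted successor values.

(0,0): Delta=0.9005 Bond=-88.0411
(1,0): Delta=0.5668 Bond=-47.1055
(1,1): Delta=1.0000 Bond=-111.0594
V0=80.3556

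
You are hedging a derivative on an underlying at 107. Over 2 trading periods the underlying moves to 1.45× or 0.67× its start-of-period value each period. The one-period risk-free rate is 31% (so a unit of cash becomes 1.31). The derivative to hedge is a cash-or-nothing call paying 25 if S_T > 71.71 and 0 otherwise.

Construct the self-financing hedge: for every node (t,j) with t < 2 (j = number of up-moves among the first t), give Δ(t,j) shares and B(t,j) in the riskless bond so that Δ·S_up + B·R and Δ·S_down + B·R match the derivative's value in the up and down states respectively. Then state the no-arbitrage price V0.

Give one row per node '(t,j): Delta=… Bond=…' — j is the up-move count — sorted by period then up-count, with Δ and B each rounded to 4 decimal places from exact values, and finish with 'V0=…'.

Since d<R<u, set p* = (R−d)/(u−d) = 0.8205; price each node as the discounted p*-expectation of its children.
Terminal payoffs: V(2,0)=0.0000, V(2,1)=25.0000, V(2,2)=25.0000
  t=1,j=0: stock 71.6900 → up 103.9505 (V=25.0000), down 48.0323 (V=0.0000). Price 15.6586; hedge Δ=0.4471, bond B=-16.3926.
  t=1,j=1: stock 155.1500 → up 224.9675 (V=25.0000), down 103.9505 (V=25.0000). Price 19.0840; hedge Δ=0.0000, bond B=19.0840.
  t=0,j=0: stock 107.0000 → up 155.1500 (V=19.0840), down 71.6900 (V=15.6586). Price 14.0986; hedge Δ=0.0410, bond B=9.7072.
Check: Δ(0,0)·S0 + B(0,0) = 14.0986 = V0.

(0,0): Delta=0.0410 Bond=9.7072
(1,0): Delta=0.4471 Bond=-16.3926
(1,1): Delta=0.0000 Bond=19.0840
V0=14.0986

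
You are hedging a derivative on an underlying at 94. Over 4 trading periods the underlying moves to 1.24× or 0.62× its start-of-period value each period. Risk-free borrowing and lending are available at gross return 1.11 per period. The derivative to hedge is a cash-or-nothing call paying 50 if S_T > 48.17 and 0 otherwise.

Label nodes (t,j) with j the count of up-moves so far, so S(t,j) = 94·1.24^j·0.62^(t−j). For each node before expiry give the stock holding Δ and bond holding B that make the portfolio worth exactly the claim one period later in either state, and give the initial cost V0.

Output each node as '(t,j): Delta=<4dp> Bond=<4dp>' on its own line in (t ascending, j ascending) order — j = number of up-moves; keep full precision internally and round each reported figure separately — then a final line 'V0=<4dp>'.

The replicating-portfolio and risk-neutral prices coincide; use p* = (1.11−0.62)/(1.24−0.62) = 0.7903 for the latter.
Terminal values V(4,·): V(4,0)=0.0000, V(4,1)=0.0000, V(4,2)=50.0000, V(4,3)=50.0000, V(4,4)=50.0000
Node (3,0) S=22.4028: V=(p*·0.0000+(1−p*)·0.0000)/1.11=0.0000; Δ=(0.0000−0.0000)/(27.7795−13.8898)=0.0000; B=V−Δ·S=0.0000
Node (3,1) S=44.8057: V=(p*·50.0000+(1−p*)·0.0000)/1.11=35.6001; Δ=(50.0000−0.0000)/(55.5590−27.7795)=1.7999; B=V−Δ·S=-45.0450
Node (3,2) S=89.6113: V=(p*·50.0000+(1−p*)·50.0000)/1.11=45.0450; Δ=(50.0000−50.0000)/(111.1180−55.5590)=0.0000; B=V−Δ·S=45.0450
Node (3,3) S=179.2227: V=(p*·50.0000+(1−p*)·50.0000)/1.11=45.0450; Δ=(50.0000−50.0000)/(222.2361−111.1180)=0.0000; B=V−Δ·S=45.0450
Node (2,0) S=36.1336: V=(p*·35.6001+(1−p*)·0.0000)/1.11=25.3474; Δ=(35.6001−0.0000)/(44.8057−22.4028)=1.5891; B=V−Δ·S=-32.0722
Node (2,1) S=72.2672: V=(p*·45.0450+(1−p*)·35.6001)/1.11=38.7970; Δ=(45.0450−35.6001)/(89.6113−44.8057)=0.2108; B=V−Δ·S=23.5632
Node (2,2) S=144.5344: V=(p*·45.0450+(1−p*)·45.0450)/1.11=40.5811; Δ=(45.0450−45.0450)/(179.2227−89.6113)=0.0000; B=V−Δ·S=40.5811
Node (1,0) S=58.2800: V=(p*·38.7970+(1−p*)·25.3474)/1.11=32.4116; Δ=(38.7970−25.3474)/(72.2672−36.1336)=0.3722; B=V−Δ·S=10.7187
Node (1,1) S=116.5600: V=(p*·40.5811+(1−p*)·38.7970)/1.11=36.2225; Δ=(40.5811−38.7970)/(144.5344−72.2672)=0.0247; B=V−Δ·S=33.3449
Node (0,0) S=94.0000: V=(p*·36.2225+(1−p*)·32.4116)/1.11=31.9130; Δ=(36.2225−32.4116)/(116.5600−58.2800)=0.0654; B=V−Δ·S=25.7664
Root portfolio cost Δ·94+B reproduces V0=31.9130.

(0,0): Delta=0.0654 Bond=25.7664
(1,0): Delta=0.3722 Bond=10.7187
(1,1): Delta=0.0247 Bond=33.3449
(2,0): Delta=1.5891 Bond=-32.0722
(2,1): Delta=0.2108 Bond=23.5632
(2,2): Delta=0.0000 Bond=40.5811
(3,0): Delta=0.0000 Bond=0.0000
(3,1): Delta=1.7999 Bond=-45.0450
(3,2): Delta=0.0000 Bond=45.0450
(3,3): Delta=0.0000 Bond=45.0450
V0=31.9130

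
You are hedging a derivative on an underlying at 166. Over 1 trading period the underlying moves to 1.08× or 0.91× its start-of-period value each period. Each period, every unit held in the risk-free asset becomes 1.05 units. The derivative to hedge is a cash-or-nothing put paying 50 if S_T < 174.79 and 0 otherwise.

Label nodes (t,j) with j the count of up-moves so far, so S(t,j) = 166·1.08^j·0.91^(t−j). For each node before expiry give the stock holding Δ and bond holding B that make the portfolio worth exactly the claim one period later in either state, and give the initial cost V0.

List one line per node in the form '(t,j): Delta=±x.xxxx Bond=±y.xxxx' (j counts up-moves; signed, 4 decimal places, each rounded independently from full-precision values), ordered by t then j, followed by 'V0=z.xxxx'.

(0,0): Delta=-1.7718 Bond=302.5210
V0=8.4034

No-arbitrage ⇒ martingale measure with p* = (R−d)/(u−d) = 0.8235.
Payoff layer (t=1): V(1,0)=50.0000, V(1,1)=0.0000
(0,0): S=166.0000. Δ = (V_up−V_dn)/(S_up−S_dn) = (0.0000−50.0000)/(179.2800−151.0600) = -1.7718. V = [p*·0.0000 + (1−p*)·50.0000]/1.05 = 8.4034. B = V − Δ·S = 302.5210.
Self-financing check: at every node Δ·S+B equals the discounted successor values.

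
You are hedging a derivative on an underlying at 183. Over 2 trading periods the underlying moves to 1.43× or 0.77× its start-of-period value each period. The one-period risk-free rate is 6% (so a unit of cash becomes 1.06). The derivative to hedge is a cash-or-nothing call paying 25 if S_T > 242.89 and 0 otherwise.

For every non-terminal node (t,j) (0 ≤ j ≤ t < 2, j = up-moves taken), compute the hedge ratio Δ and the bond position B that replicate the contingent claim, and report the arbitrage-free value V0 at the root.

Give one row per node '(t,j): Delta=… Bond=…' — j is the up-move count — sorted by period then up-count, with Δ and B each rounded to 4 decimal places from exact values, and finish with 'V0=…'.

(0,0): Delta=0.0858 Bond=-11.4059
(1,0): Delta=0.0000 Bond=0.0000
(1,1): Delta=0.1447 Bond=-27.5157
V0=4.2957

The replicating-portfolio and risk-neutral prices coincide; use p* = (1.06−0.77)/(1.43−0.77) = 0.4394 for the latter.
Terminal payoffs: V(2,0)=0.0000, V(2,1)=0.0000, V(2,2)=25.0000
Node (1,0) S=140.9100: V=(p*·0.0000+(1−p*)·0.0000)/1.06=0.0000; Δ=(0.0000−0.0000)/(201.5013−108.5007)=0.0000; B=V−Δ·S=0.0000
Node (1,1) S=261.6900: V=(p*·25.0000+(1−p*)·0.0000)/1.06=10.3631; Δ=(25.0000−0.0000)/(374.2167−201.5013)=0.1447; B=V−Δ·S=-27.5157
Node (0,0) S=183.0000: V=(p*·10.3631+(1−p*)·0.0000)/1.06=4.2957; Δ=(10.3631−0.0000)/(261.6900−140.9100)=0.0858; B=V−Δ·S=-11.4059
Self-financing check: at every node Δ·S+B equals the discounted successor values.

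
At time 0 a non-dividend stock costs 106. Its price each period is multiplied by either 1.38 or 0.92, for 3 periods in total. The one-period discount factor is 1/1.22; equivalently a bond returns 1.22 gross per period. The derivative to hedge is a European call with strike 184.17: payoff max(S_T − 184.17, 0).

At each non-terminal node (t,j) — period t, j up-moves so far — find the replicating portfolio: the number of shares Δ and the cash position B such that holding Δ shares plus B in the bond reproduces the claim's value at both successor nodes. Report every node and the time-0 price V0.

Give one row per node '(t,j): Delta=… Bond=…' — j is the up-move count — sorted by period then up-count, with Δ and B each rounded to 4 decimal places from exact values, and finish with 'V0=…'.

Under the risk-neutral measure, an up-move has probability p* = (R−d)/(u−d) = 0.6522 and values discount at R = 1.22.
Terminal values V(3,·): V(3,0)=0.0000, V(3,1)=0.0000, V(3,2)=1.5471, V(3,3)=94.4056
Node (2,0) S=89.7184: V=(p*·0.0000+(1−p*)·0.0000)/1.22=0.0000; Δ=(0.0000−0.0000)/(123.8114−82.5409)=0.0000; B=V−Δ·S=0.0000
Node (2,1) S=134.5776: V=(p*·1.5471+(1−p*)·0.0000)/1.22=0.8270; Δ=(1.5471−0.0000)/(185.7171−123.8114)=0.0250; B=V−Δ·S=-2.5362
Node (2,2) S=201.8664: V=(p*·94.4056+(1−p*)·1.5471)/1.22=50.9074; Δ=(94.4056−1.5471)/(278.5756−185.7171)=1.0000; B=V−Δ·S=-150.9590
Node (1,0) S=97.5200: V=(p*·0.8270+(1−p*)·0.0000)/1.22=0.4421; Δ=(0.8270−0.0000)/(134.5776−89.7184)=0.0184; B=V−Δ·S=-1.3558
Node (1,1) S=146.2800: V=(p*·50.9074+(1−p*)·0.8270)/1.22=27.4493; Δ=(50.9074−0.8270)/(201.8664−134.5776)=0.7443; B=V−Δ·S=-81.4211
Node (0,0) S=106.0000: V=(p*·27.4493+(1−p*)·0.4421)/1.22=14.7996; Δ=(27.4493−0.4421)/(146.2800−97.5200)=0.5539; B=V−Δ·S=-43.9117
The time-0 hedge costs 14.7996, which is the no-arbitrage price.

(0,0): Delta=0.5539 Bond=-43.9117
(1,0): Delta=0.0184 Bond=-1.3558
(1,1): Delta=0.7443 Bond=-81.4211
(2,0): Delta=0.0000 Bond=0.0000
(2,1): Delta=0.0250 Bond=-2.5362
(2,2): Delta=1.0000 Bond=-150.9590
V0=14.7996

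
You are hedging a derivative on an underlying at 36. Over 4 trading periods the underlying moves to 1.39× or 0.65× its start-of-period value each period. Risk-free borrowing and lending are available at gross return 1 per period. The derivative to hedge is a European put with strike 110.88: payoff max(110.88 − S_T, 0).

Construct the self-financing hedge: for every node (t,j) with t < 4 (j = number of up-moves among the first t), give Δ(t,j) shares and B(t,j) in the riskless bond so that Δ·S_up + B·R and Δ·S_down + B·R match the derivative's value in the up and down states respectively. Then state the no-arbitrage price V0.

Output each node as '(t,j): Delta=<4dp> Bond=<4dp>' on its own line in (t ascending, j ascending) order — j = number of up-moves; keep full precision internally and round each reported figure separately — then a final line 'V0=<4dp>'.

Risk-neutral probability p* = (R−d)/(u−d) = (1−0.65)/(1.39−0.65) = 0.4730.
Terminal payoffs: V(4,0)=104.4538, V(4,1)=97.1378, V(4,2)=81.4928, V(4,3)=48.0365, V(4,4)=0.0000
  t=3,j=0: stock 9.8865 → up 13.7422 (V=97.1378), down 6.4262 (V=104.4538). Price 100.9935; hedge Δ=-1.0000, bond B=110.8800.
  t=3,j=1: stock 21.1419 → up 29.3872 (V=81.4928), down 13.7422 (V=97.1378). Price 89.7381; hedge Δ=-1.0000, bond B=110.8800.
  t=3,j=2: stock 45.2111 → up 62.8435 (V=48.0365), down 29.3872 (V=81.4928). Price 65.6689; hedge Δ=-1.0000, bond B=110.8800.
  t=3,j=3: stock 96.6823 → up 134.3884 (V=0.0000), down 62.8435 (V=48.0365). Price 25.3165; hedge Δ=-0.6714, bond B=90.2308.
  t=2,j=0: stock 15.2100 → up 21.1419 (V=89.7381), down 9.8865 (V=100.9935). Price 95.6700; hedge Δ=-1.0000, bond B=110.8800.
  t=2,j=1: stock 32.5260 → up 45.2111 (V=65.6689), down 21.1419 (V=89.7381). Price 78.3540; hedge Δ=-1.0000, bond B=110.8800.
  t=2,j=2: stock 69.5556 → up 96.6823 (V=25.3165), down 45.2111 (V=65.6689). Price 46.5833; hedge Δ=-0.7840, bond B=101.1135.
  t=1,j=0: stock 23.4000 → up 32.5260 (V=78.3540), down 15.2100 (V=95.6700). Price 87.4800; hedge Δ=-1.0000, bond B=110.8800.
  t=1,j=1: stock 50.0400 → up 69.5556 (V=46.5833), down 32.5260 (V=78.3540). Price 63.3273; hedge Δ=-0.8580, bond B=106.2607.
  t=0,j=0: stock 36.0000 → up 50.0400 (V=63.3273), down 23.4000 (V=87.4800). Price 76.0564; hedge Δ=-0.9066, bond B=108.6952.
Each (Δ,B) replicates both successor values, so the strategy is self-financing and V0 is arbitrage-free.

(0,0): Delta=-0.9066 Bond=108.6952
(1,0): Delta=-1.0000 Bond=110.8800
(1,1): Delta=-0.8580 Bond=106.2607
(2,0): Delta=-1.0000 Bond=110.8800
(2,1): Delta=-1.0000 Bond=110.8800
(2,2): Delta=-0.7840 Bond=101.1135
(3,0): Delta=-1.0000 Bond=110.8800
(3,1): Delta=-1.0000 Bond=110.8800
(3,2): Delta=-1.0000 Bond=110.8800
(3,3): Delta=-0.6714 Bond=90.2308
V0=76.0564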